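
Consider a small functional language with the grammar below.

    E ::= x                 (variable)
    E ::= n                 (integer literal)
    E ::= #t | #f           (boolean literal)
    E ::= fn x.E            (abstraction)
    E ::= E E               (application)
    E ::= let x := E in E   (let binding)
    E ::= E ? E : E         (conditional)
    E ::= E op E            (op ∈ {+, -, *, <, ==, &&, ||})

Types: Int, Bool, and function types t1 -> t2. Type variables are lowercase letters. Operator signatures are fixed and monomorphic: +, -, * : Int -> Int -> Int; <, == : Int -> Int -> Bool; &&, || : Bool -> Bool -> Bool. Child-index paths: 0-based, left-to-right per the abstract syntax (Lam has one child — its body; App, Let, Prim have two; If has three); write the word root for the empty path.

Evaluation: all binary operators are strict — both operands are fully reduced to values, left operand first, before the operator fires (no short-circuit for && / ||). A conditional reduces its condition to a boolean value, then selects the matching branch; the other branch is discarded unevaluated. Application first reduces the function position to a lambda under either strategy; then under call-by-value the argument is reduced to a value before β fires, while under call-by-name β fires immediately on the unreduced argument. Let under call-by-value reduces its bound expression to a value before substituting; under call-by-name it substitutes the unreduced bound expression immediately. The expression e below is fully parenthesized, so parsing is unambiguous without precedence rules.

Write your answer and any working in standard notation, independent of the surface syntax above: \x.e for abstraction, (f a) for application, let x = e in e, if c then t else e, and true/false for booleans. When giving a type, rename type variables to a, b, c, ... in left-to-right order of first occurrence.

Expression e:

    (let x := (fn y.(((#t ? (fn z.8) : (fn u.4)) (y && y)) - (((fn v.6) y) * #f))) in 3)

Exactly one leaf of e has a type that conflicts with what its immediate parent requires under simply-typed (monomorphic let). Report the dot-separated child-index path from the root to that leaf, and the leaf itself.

Derivation:
  unify Bool ~ Bool
\z._ : b -> Int
\u._ : c -> Int
  unify b -> Int ~ c -> Int
  unify b ~ c
  unify Int ~ Int
y : a
  unify a ~ Bool
y : Bool
  unify Bool ~ Bool
  unify c -> Int ~ Bool -> d
  unify c ~ Bool
  unify Int ~ d
_ _ : Int
  unify Int ~ Int
\v._ : e -> Int
y : Bool
  unify e -> Int ~ Bool -> f
  unify e ~ Bool
  unify Int ~ f
_ _ : Int
  unify Int ~ Int
  unify Bool ~ Int
  FAIL: mismatch Bool ~ Int

Answer: 0.0.1.1 : false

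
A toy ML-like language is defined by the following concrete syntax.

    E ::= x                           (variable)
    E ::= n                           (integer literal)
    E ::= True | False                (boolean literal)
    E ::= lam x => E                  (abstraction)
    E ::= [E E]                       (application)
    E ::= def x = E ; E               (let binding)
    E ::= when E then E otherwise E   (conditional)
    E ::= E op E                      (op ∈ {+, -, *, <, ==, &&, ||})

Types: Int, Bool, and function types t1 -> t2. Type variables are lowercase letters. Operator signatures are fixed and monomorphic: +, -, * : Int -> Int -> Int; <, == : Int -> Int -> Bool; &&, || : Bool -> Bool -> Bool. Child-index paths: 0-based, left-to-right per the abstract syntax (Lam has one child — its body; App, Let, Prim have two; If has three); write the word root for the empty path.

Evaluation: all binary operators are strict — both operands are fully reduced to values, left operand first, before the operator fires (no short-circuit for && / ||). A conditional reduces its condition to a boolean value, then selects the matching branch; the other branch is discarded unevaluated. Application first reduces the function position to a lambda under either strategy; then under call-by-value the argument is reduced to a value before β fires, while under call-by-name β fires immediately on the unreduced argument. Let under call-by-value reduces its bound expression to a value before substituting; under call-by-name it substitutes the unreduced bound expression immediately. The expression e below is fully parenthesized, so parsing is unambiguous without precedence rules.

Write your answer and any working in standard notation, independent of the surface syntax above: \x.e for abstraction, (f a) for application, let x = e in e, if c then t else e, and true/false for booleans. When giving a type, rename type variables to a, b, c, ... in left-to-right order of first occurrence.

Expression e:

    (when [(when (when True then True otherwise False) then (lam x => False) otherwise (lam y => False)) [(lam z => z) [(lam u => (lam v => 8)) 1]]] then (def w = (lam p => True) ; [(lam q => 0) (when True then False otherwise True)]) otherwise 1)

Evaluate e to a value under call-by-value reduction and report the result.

Derivation:
step 0: (if ((if (if true then true else false) then (\x.false) else (\y.false)) ((\z.z) ((\u.(\v.8)) 1))) then (let w = (\p.true) in ((\q.0) (if true then false else true))) else 1)
step 1: [if@0.0.0] (if ((if true then (\x.false) else (\y.false)) ((\z.z) ((\u.(\v.8)) 1))) then (let w = (\p.true) in ((\q.0) (if true then false else true))) else 1)
step 2: [if@0.0] (if ((\x.false) ((\z.z) ((\u.(\v.8)) 1))) then (let w = (\p.true) in ((\q.0) (if true then false else true))) else 1)
step 3: [beta@0.1.1] (if ((\x.false) ((\z.z) (\v.8))) then (let w = (\p.true) in ((\q.0) (if true then false else true))) else 1)
step 4: [beta@0.1] (if ((\x.false) (\v.8)) then (let w = (\p.true) in ((\q.0) (if true then false else true))) else 1)
step 5: [beta@0] (if false then (let w = (\p.true) in ((\q.0) (if true then false else true))) else 1)
step 6: [if@root] 1

Answer: 1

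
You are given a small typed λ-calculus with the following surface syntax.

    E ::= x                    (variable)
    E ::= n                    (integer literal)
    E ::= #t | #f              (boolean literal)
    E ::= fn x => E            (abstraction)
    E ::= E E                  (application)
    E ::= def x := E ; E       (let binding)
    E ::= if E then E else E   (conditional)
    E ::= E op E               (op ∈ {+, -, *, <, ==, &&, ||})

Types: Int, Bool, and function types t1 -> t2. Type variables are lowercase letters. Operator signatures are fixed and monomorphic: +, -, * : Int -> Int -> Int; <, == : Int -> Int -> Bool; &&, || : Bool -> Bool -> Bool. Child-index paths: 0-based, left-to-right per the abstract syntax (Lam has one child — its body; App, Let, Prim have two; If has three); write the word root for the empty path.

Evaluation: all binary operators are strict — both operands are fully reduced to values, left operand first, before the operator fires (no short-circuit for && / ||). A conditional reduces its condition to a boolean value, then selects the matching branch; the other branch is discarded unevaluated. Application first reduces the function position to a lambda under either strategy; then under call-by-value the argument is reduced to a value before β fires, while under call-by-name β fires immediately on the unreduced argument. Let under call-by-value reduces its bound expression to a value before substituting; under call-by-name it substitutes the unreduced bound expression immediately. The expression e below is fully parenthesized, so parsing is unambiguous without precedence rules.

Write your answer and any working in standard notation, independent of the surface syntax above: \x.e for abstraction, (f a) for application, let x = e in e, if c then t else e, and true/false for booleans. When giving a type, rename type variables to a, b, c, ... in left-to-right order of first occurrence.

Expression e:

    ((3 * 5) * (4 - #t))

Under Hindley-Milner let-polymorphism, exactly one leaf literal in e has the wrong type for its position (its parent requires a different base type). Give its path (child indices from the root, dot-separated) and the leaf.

Answer: 1.1 : true

Working:
  unify Int ~ Int
  unify Int ~ Int
  unify Int ~ Int
  unify Int ~ Int
  unify Bool ~ Int
  FAIL: mismatch Bool ~ Int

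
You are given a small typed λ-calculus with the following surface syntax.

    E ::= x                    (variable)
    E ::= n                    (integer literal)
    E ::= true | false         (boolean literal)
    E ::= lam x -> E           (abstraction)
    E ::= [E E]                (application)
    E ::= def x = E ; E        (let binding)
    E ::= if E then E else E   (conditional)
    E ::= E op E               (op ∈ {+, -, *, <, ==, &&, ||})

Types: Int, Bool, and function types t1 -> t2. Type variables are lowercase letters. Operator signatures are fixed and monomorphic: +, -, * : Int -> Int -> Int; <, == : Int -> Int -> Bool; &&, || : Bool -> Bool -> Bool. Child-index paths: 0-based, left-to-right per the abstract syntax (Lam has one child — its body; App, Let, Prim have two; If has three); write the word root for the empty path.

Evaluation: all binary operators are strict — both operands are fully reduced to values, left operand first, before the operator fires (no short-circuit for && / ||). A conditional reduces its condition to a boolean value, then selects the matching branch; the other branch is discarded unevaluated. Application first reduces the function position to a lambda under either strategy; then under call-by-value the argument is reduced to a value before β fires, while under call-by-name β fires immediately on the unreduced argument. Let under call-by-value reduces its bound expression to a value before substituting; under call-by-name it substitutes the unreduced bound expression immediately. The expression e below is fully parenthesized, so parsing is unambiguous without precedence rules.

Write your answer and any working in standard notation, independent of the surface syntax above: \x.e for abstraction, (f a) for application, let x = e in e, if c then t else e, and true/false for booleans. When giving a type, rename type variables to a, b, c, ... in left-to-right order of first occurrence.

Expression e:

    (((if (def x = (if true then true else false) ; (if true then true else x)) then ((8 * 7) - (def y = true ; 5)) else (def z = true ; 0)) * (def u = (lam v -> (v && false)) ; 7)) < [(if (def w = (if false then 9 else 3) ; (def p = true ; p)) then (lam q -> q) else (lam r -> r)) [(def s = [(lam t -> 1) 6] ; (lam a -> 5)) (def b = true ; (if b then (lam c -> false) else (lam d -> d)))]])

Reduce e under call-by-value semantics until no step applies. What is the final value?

Answer: false

Derivation:
step 0: (((if (let x = (if true then true else false) in (if true then true else x)) then ((8 * 7) - (let y = true in 5)) else (let z = true in 0)) * (let u = (\v.(v && false)) in 7)) < ((if (let w = (if false then 9 else 3) in (let p = true in p)) then (\q.q) else (\r.r)) ((let s = ((\t.1) 6) in (\a.5)) (let b = true in (if b then (\c.false) else (\d.d))))))
step 1: [if@0.0.0.0] (((if (let x = true in (if true then true else x)) then ((8 * 7) - (let y = true in 5)) else (let z = true in 0)) * (let u = (\v.(v && false)) in 7)) < ((if (let w = (if false then 9 else 3) in (let p = true in p)) then (\q.q) else (\r.r)) ((let s = ((\t.1) 6) in (\a.5)) (let b = true in (if b then (\c.false) else (\d.d))))))
step 2: [let@0.0.0] (((if (if true then true else true) then ((8 * 7) - (let y = true in 5)) else (let z = true in 0)) * (let u = (\v.(v && false)) in 7)) < ((if (let w = (if false then 9 else 3) in (let p = true in p)) then (\q.q) else (\r.r)) ((let s = ((\t.1) 6) in (\a.5)) (let b = true in (if b then (\c.false) else (\d.d))))))
step 3: [if@0.0.0] (((if true then ((8 * 7) - (let y = true in 5)) else (let z = true in 0)) * (let u = (\v.(v && false)) in 7)) < ((if (let w = (if false then 9 else 3) in (let p = true in p)) then (\q.q) else (\r.r)) ((let s = ((\t.1) 6) in (\a.5)) (let b = true in (if b then (\c.false) else (\d.d))))))
step 4: [if@0.0] ((((8 * 7) - (let y = true in 5)) * (let u = (\v.(v && false)) in 7)) < ((if (let w = (if false then 9 else 3) in (let p = true in p)) then (\q.q) else (\r.r)) ((let s = ((\t.1) 6) in (\a.5)) (let b = true in (if b then (\c.false) else (\d.d))))))
step 5: [delta@0.0.0] (((56 - (let y = true in 5)) * (let u = (\v.(v && false)) in 7)) < ((if (let w = (if false then 9 else 3) in (let p = true in p)) then (\q.q) else (\r.r)) ((let s = ((\t.1) 6) in (\a.5)) (let b = true in (if b then (\c.false) else (\d.d))))))
step 6: [let@0.0.1] (((56 - 5) * (let u = (\v.(v && false)) in 7)) < ((if (let w = (if false then 9 else 3) in (let p = true in p)) then (\q.q) else (\r.r)) ((let s = ((\t.1) 6) in (\a.5)) (let b = true in (if b then (\c.false) else (\d.d))))))
step 7: [delta@0.0] ((51 * (let u = (\v.(v && false)) in 7)) < ((if (let w = (if false then 9 else 3) in (let p = true in p)) then (\q.q) else (\r.r)) ((let s = ((\t.1) 6) in (\a.5)) (let b = true in (if b then (\c.false) else (\d.d))))))
step 8: [let@0.1] ((51 * 7) < ((if (let w = (if false then 9 else 3) in (let p = true in p)) then (\q.q) else (\r.r)) ((let s = ((\t.1) 6) in (\a.5)) (let b = true in (if b then (\c.false) else (\d.d))))))
step 9: [delta@0] (357 < ((if (let w = (if false then 9 else 3) in (let p = true in p)) then (\q.q) else (\r.r)) ((let s = ((\t.1) 6) in (\a.5)) (let b = true in (if b then (\c.false) else (\d.d))))))
step 10: [if@1.0.0.0] (357 < ((if (let w = 3 in (let p = true in p)) then (\q.q) else (\r.r)) ((let s = ((\t.1) 6) in (\a.5)) (let b = true in (if b then (\c.false) else (\d.d))))))
step 11: [let@1.0.0] (357 < ((if (let p = true in p) then (\q.q) else (\r.r)) ((let s = ((\t.1) 6) in (\a.5)) (let b = true in (if b then (\c.false) else (\d.d))))))
step 12: [let@1.0.0] (357 < ((if true then (\q.q) else (\r.r)) ((let s = ((\t.1) 6) in (\a.5)) (let b = true in (if b then (\c.false) else (\d.d))))))
step 13: [if@1.0] (357 < ((\q.q) ((let s = ((\t.1) 6) in (\a.5)) (let b = true in (if b then (\c.false) else (\d.d))))))
step 14: [beta@1.1.0.0] (357 < ((\q.q) ((let s = 1 in (\a.5)) (let b = true in (if b then (\c.false) else (\d.d))))))
step 15: [let@1.1.0] (357 < ((\q.q) ((\a.5) (let b = true in (if b then (\c.false) else (\d.d))))))
step 16: [let@1.1.1] (357 < ((\q.q) ((\a.5) (if true then (\c.false) else (\d.d)))))
step 17: [if@1.1.1] (357 < ((\q.q) ((\a.5) (\c.false))))
step 18: [beta@1.1] (357 < ((\q.q) 5))
step 19: [beta@1] (357 < 5)
step 20: [delta@root] false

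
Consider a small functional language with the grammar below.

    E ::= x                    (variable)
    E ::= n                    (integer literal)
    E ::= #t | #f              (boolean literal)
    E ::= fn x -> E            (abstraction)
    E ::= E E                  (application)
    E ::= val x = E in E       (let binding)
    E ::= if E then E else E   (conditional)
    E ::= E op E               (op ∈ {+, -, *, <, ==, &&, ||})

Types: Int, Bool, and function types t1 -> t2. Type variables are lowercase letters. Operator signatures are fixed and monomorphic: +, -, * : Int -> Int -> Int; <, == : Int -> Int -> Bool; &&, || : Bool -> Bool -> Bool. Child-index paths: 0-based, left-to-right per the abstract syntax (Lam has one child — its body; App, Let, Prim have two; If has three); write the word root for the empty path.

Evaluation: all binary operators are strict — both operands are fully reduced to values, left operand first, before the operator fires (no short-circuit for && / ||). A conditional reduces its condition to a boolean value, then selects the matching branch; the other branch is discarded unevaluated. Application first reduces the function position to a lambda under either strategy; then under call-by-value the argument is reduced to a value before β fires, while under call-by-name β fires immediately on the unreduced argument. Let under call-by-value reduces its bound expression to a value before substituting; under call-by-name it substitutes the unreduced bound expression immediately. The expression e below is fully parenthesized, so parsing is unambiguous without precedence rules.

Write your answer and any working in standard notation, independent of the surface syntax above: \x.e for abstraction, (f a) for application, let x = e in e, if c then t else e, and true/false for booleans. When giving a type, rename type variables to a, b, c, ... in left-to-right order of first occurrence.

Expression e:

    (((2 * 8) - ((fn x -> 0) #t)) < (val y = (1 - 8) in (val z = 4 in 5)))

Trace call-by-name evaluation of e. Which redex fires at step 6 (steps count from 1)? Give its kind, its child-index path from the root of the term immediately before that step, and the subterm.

Answer: delta at root : (16 < 5)

Working:
step 0: (((2 * 8) - ((\x.0) true)) < (let y = (1 - 8) in (let z = 4 in 5)))
step 1: [delta@0.0] ((16 - ((\x.0) true)) < (let y = (1 - 8) in (let z = 4 in 5)))
step 2: [beta@0.1] ((16 - 0) < (let y = (1 - 8) in (let z = 4 in 5)))
step 3: [delta@0] (16 < (let y = (1 - 8) in (let z = 4 in 5)))
step 4: [let@1] (16 < (let z = 4 in 5))
step 5: [let@1] (16 < 5)
step 6: [delta@root] false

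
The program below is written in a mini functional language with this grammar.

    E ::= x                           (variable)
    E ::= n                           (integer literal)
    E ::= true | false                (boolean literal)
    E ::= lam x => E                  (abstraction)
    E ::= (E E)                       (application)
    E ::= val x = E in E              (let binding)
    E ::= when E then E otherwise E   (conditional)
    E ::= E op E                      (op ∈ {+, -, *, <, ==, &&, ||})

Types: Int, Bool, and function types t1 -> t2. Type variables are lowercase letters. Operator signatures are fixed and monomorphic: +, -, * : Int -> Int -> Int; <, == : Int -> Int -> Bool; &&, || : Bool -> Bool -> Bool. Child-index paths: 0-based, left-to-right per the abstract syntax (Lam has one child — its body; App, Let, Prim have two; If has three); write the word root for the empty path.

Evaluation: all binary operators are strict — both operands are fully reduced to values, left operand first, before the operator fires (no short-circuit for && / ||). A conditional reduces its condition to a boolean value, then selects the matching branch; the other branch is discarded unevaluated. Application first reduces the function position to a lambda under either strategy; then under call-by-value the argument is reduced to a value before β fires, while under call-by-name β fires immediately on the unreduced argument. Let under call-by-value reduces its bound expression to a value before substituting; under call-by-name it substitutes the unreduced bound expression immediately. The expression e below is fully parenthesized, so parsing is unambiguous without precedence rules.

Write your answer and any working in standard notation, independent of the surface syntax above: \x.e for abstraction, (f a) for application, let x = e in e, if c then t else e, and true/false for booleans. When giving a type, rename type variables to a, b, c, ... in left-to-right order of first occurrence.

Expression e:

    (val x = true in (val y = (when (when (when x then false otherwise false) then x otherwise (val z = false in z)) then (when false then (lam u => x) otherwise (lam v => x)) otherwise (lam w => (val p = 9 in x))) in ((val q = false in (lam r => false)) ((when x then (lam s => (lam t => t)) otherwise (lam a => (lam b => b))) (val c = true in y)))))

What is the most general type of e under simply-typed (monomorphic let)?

Answer: Bool

Trace:
let x : Bool
x : Bool
  unify Bool ~ Bool
  unify Bool ~ Bool
  unify Bool ~ Bool
x : Bool
let z : Bool
z : Bool
  unify Bool ~ Bool
  unify Bool ~ Bool
  unify Bool ~ Bool
x : Bool
\u._ : a -> Bool
x : Bool
\v._ : b -> Bool
  unify a -> Bool ~ b -> Bool
  unify a ~ b
  unify Bool ~ Bool
let p : Int
x : Bool
\w._ : c -> Bool
  unify b -> Bool ~ c -> Bool
  unify b ~ c
  unify Bool ~ Bool
let y : c -> Bool
let q : Bool
\r._ : d -> Bool
x : Bool
  unify Bool ~ Bool
t : f
\t._ : f -> f
\s._ : e -> f -> f
b : h
\b._ : h -> h
\a._ : g -> h -> h
  unify e -> f -> f ~ g -> h -> h
  unify e ~ g
  unify f -> f ~ h -> h
  unify f ~ h
  unify h ~ h
let c : Bool
y : c -> Bool
  unify g -> h -> h ~ (c -> Bool) -> i
  unify g ~ c -> Bool
  unify h -> h ~ i
_ _ : h -> h
  unify d -> Bool ~ (h -> h) -> j
  unify d ~ h -> h
  unify Bool ~ j
_ _ : Bool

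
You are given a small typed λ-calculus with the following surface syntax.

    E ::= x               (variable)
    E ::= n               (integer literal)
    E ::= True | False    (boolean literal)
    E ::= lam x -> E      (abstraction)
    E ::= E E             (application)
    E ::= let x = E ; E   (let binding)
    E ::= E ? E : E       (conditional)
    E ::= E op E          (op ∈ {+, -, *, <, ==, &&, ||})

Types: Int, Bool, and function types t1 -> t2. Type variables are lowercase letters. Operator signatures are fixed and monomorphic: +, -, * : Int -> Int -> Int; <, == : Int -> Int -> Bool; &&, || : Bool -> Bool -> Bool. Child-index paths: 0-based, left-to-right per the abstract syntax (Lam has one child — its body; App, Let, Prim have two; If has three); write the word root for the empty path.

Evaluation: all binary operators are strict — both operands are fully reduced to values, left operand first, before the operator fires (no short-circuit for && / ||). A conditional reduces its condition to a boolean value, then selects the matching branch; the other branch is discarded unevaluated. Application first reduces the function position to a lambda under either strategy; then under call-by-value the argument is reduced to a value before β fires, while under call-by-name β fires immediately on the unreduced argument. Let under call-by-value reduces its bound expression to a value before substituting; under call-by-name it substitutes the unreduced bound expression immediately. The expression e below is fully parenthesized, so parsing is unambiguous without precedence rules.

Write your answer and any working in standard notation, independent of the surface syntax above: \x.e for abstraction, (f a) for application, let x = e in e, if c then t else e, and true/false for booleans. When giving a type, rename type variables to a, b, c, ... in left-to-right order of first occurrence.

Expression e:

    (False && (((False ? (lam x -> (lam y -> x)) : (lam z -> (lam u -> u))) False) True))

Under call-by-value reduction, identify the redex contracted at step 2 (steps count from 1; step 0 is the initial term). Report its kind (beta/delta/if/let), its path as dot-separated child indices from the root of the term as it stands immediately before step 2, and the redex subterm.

Answer: beta at 1.0 : ((\z.(\u.u)) false)

Trace:
step 0: (false && (((if false then (\x.(\y.x)) else (\z.(\u.u))) false) true))
step 1: [if@1.0.0] (false && (((\z.(\u.u)) false) true))
step 2: [beta@1.0] (false && ((\u.u) true))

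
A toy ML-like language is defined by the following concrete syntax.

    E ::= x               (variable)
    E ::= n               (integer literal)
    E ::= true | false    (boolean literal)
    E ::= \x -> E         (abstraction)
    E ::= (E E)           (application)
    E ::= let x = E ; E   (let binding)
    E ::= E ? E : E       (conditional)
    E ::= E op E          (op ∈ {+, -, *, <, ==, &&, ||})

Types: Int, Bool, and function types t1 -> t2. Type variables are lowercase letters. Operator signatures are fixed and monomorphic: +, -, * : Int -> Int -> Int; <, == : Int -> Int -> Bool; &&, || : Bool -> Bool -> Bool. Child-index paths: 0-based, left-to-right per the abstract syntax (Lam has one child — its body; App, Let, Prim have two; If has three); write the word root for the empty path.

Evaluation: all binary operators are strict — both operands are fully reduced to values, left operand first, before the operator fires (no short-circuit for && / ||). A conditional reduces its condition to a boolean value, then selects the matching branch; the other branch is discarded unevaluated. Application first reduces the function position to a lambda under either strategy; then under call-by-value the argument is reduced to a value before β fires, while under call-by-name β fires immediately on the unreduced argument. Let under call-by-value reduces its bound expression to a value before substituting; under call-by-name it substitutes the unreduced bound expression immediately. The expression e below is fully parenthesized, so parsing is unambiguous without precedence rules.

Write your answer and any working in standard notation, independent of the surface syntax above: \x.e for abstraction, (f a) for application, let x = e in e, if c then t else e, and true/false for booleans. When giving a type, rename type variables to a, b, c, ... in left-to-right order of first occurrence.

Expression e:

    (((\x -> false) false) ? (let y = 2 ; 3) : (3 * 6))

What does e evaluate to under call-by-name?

Derivation:
step 0: (if ((\x.false) false) then (let y = 2 in 3) else (3 * 6))
step 1: [beta@0] (if false then (let y = 2 in 3) else (3 * 6))
step 2: [if@root] (3 * 6)
step 3: [delta@root] 18

Answer: 18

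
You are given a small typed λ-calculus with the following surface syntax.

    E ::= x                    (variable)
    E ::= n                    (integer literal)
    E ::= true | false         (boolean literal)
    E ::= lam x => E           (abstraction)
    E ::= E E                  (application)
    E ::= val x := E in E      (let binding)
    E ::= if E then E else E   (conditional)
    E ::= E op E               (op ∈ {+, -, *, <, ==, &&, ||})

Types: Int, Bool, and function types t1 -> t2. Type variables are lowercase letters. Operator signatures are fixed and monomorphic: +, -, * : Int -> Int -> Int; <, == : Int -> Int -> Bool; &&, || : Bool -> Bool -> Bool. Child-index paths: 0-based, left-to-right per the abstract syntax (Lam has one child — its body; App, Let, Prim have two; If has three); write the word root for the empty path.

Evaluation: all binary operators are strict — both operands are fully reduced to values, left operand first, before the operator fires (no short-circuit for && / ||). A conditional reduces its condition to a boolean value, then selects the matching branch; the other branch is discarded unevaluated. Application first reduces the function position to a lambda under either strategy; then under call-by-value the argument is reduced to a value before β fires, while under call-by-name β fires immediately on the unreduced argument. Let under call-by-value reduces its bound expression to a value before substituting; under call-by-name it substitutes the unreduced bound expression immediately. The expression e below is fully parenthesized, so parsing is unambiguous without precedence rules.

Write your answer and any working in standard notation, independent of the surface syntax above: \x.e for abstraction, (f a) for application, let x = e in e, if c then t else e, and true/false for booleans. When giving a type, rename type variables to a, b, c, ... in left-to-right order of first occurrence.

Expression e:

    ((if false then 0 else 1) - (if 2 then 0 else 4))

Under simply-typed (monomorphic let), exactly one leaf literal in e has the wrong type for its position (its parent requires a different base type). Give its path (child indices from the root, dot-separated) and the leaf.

Answer: 1.0 : 2

Derivation:
  unify Bool ~ Bool
  unify Int ~ Int
  unify Int ~ Int
  unify Int ~ Bool
  FAIL: mismatch Int ~ Bool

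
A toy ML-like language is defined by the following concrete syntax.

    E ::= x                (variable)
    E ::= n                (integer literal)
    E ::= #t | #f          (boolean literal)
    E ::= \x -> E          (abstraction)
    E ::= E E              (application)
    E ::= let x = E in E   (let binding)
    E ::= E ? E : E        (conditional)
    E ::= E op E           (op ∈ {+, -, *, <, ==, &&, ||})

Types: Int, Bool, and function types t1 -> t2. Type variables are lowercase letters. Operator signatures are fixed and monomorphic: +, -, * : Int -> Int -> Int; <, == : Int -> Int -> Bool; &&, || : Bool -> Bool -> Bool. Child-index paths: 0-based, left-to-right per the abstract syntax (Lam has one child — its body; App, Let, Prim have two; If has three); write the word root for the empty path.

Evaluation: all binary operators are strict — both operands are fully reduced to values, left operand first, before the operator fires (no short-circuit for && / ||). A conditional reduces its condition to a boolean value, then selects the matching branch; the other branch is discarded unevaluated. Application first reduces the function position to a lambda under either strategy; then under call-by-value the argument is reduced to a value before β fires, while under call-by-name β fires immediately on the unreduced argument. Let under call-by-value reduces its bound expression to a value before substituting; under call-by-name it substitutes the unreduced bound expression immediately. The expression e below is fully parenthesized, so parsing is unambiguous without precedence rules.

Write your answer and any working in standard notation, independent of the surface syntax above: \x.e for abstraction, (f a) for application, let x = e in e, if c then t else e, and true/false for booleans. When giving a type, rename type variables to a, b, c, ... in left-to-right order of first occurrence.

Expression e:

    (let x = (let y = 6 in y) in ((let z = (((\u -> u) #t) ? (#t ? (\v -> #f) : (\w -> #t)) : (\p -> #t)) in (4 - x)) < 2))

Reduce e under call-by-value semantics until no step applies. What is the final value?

Derivation:
step 0: (let x = (let y = 6 in y) in ((let z = (if ((\u.u) true) then (if true then (\v.false) else (\w.true)) else (\p.true)) in (4 - x)) < 2))
step 1: [let@0] (let x = 6 in ((let z = (if ((\u.u) true) then (if true then (\v.false) else (\w.true)) else (\p.true)) in (4 - x)) < 2))
step 2: [let@root] ((let z = (if ((\u.u) true) then (if true then (\v.false) else (\w.true)) else (\p.true)) in (4 - 6)) < 2)
step 3: [beta@0.0.0] ((let z = (if true then (if true then (\v.false) else (\w.true)) else (\p.true)) in (4 - 6)) < 2)
step 4: [if@0.0] ((let z = (if true then (\v.false) else (\w.true)) in (4 - 6)) < 2)
step 5: [if@0.0] ((let z = (\v.false) in (4 - 6)) < 2)
step 6: [let@0] ((4 - 6) < 2)
step 7: [delta@0] (-2 < 2)
step 8: [delta@root] true

Answer: true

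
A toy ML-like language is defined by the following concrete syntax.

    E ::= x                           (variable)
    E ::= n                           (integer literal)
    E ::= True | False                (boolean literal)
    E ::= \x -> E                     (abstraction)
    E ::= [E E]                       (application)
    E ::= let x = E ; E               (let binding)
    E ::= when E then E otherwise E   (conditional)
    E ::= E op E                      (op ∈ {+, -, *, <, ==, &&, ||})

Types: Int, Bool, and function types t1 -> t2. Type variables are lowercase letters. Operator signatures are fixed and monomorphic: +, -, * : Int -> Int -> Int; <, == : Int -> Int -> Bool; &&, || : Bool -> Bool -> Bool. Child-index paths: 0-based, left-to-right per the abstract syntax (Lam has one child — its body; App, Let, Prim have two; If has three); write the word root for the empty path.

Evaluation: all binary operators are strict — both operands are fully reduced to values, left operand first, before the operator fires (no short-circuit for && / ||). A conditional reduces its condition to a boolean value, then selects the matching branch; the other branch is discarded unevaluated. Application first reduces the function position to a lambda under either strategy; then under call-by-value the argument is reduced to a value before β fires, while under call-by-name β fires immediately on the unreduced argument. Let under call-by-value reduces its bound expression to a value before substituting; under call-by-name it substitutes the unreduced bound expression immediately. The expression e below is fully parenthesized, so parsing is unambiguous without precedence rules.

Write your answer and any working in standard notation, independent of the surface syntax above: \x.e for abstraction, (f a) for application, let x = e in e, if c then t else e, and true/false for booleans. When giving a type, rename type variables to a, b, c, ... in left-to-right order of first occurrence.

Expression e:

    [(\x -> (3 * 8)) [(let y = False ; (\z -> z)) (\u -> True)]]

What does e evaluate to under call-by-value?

Working:
step 0: ((\x.(3 * 8)) ((let y = false in (\z.z)) (\u.true)))
step 1: [let@1.0] ((\x.(3 * 8)) ((\z.z) (\u.true)))
step 2: [beta@1] ((\x.(3 * 8)) (\u.true))
step 3: [beta@root] (3 * 8)
step 4: [delta@root] 24

Answer: 24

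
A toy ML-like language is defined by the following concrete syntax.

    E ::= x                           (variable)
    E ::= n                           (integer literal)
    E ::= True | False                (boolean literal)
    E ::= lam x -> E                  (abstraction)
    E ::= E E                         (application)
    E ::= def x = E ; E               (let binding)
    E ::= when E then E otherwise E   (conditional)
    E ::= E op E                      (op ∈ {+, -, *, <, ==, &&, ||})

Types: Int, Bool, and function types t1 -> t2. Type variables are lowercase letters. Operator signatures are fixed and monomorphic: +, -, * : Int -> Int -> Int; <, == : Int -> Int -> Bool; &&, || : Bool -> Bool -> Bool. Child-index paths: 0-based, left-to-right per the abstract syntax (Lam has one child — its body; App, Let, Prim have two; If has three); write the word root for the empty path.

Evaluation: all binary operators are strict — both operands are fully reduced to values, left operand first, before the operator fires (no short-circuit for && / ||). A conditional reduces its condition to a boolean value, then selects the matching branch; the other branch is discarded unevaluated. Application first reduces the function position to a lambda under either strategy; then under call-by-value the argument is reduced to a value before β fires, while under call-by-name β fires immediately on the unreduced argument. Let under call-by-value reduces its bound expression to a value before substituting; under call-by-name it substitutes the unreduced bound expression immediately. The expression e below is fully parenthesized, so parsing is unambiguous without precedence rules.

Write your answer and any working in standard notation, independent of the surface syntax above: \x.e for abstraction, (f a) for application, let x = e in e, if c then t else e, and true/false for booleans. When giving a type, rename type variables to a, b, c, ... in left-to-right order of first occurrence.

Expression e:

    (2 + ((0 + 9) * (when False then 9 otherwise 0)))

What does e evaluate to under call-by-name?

Answer: 2

Derivation:
step 0: (2 + ((0 + 9) * (if false then 9 else 0)))
step 1: [delta@1.0] (2 + (9 * (if false then 9 else 0)))
step 2: [if@1.1] (2 + (9 * 0))
step 3: [delta@1] (2 + 0)
step 4: [delta@root] 2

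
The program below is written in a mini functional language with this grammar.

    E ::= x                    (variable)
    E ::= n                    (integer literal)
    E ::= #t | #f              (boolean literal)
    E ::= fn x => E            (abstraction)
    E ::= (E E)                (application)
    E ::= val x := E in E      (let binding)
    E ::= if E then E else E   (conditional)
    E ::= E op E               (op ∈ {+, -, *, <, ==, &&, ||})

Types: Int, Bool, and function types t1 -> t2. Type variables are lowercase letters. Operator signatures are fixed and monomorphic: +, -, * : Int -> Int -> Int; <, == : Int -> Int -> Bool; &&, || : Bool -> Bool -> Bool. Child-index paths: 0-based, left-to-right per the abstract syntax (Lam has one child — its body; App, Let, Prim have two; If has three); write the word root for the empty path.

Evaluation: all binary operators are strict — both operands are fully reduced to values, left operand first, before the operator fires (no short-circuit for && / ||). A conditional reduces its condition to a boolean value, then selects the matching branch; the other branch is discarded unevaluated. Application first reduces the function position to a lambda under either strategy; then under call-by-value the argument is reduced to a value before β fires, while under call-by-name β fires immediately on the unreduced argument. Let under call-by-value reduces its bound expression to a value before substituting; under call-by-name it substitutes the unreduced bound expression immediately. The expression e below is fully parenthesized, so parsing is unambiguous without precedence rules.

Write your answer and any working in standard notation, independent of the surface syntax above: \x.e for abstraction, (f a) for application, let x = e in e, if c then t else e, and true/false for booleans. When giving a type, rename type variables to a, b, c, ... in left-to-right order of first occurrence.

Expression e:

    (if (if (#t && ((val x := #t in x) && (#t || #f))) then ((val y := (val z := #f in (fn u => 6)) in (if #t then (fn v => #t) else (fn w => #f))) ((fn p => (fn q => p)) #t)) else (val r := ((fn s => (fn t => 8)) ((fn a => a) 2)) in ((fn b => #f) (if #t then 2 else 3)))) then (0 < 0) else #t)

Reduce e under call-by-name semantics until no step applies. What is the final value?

Trace:
step 0: (if (if (true && ((let x = true in x) && (true || false))) then ((let y = (let z = false in (\u.6)) in (if true then (\v.true) else (\w.false))) ((\p.(\q.p)) true)) else (let r = ((\s.(\t.8)) ((\a.a) 2)) in ((\b.false) (if true then 2 else 3)))) then (0 < 0) else true)
step 1: [let@0.0.1.0] (if (if (true && (true && (true || false))) then ((let y = (let z = false in (\u.6)) in (if true then (\v.true) else (\w.false))) ((\p.(\q.p)) true)) else (let r = ((\s.(\t.8)) ((\a.a) 2)) in ((\b.false) (if true then 2 else 3)))) then (0 < 0) else true)
step 2: [delta@0.0.1.1] (if (if (true && (true && true)) then ((let y = (let z = false in (\u.6)) in (if true then (\v.true) else (\w.false))) ((\p.(\q.p)) true)) else (let r = ((\s.(\t.8)) ((\a.a) 2)) in ((\b.false) (if true then 2 else 3)))) then (0 < 0) else true)
step 3: [delta@0.0.1] (if (if (true && true) then ((let y = (let z = false in (\u.6)) in (if true then (\v.true) else (\w.false))) ((\p.(\q.p)) true)) else (let r = ((\s.(\t.8)) ((\a.a) 2)) in ((\b.false) (if true then 2 else 3)))) then (0 < 0) else true)
step 4: [delta@0.0] (if (if true then ((let y = (let z = false in (\u.6)) in (if true then (\v.true) else (\w.false))) ((\p.(\q.p)) true)) else (let r = ((\s.(\t.8)) ((\a.a) 2)) in ((\b.false) (if true then 2 else 3)))) then (0 < 0) else true)
step 5: [if@0] (if ((let y = (let z = false in (\u.6)) in (if true then (\v.true) else (\w.false))) ((\p.(\q.p)) true)) then (0 < 0) else true)
step 6: [let@0.0] (if ((if true then (\v.true) else (\w.false)) ((\p.(\q.p)) true)) then (0 < 0) else true)
step 7: [if@0.0] (if ((\v.true) ((\p.(\q.p)) true)) then (0 < 0) else true)
step 8: [beta@0] (if true then (0 < 0) else true)
step 9: [if@root] (0 < 0)
step 10: [delta@root] false

Answer: false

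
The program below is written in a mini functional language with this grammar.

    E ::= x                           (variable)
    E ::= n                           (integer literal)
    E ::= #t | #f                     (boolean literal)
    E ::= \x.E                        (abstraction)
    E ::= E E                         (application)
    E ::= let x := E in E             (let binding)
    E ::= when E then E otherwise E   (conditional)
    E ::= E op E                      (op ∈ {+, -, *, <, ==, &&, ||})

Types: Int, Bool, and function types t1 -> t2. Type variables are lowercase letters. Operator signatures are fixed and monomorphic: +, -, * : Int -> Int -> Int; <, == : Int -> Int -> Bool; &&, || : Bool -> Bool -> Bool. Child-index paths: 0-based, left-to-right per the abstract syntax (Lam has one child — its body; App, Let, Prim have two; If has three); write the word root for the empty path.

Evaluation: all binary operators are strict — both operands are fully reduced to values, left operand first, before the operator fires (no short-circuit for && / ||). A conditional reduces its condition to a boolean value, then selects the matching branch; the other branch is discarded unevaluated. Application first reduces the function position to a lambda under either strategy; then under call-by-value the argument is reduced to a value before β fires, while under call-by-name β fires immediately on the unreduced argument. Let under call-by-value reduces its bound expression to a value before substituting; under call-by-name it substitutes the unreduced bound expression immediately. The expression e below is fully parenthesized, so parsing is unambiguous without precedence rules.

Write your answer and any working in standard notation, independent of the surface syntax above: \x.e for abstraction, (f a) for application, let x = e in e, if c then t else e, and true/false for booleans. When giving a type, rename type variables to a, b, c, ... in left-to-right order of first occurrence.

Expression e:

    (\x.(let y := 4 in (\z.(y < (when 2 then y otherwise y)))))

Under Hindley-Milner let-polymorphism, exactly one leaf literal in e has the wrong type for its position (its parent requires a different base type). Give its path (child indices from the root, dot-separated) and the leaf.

Derivation:
let y : Int
y : Int
  unify Int ~ Int
  unify Int ~ Bool
  FAIL: mismatch Int ~ Bool

Answer: 0.1.0.1.0 : 2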